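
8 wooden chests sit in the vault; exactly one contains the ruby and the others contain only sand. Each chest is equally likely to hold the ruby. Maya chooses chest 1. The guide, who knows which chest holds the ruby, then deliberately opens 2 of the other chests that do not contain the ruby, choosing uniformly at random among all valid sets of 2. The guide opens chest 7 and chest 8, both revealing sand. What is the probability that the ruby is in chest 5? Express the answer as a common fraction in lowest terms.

Apply Bayes' rule, conditioning on where the ruby actually is.
If it is in chest 1 (prior 1/8): the guide has 21 equally likely choices, so probability 1/21; weight (1/8)·(1/21) = 1/168.
If it is in any of chests 2, 3, 4, 5, and 6 (prior 1/8 each): the guide has 15 equally likely choices, so probability 1/15; weight (1/8)·(1/15) = 1/120 each.
If it is in either of chests 7 and 8 (prior 1/8 each): that chest was opened and seen not to hold the prize — ruled out; weight (1/8)·0 = 0 each.
The weights sum to 1/21.
So P(the ruby in chest 5 | the guide opened chest 7 and chest 8) = (1/120) / (1/21) = 7/40.

7/40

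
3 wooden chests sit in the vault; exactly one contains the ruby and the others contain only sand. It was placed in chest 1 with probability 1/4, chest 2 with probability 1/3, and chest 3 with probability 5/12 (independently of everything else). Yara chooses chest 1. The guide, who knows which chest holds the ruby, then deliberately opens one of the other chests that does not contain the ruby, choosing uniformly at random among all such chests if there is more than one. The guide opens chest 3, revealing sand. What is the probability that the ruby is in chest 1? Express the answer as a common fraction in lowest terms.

3/11

Apply Bayes' rule, conditioning on where the ruby actually is.
If it is in chest 1 (prior 1/4): the guide has 2 equally likely choices, so probability 1/2; weight (1/4)·(1/2) = 1/8.
If it is in chest 2 (prior 1/3): the guide has no choice, probability 1; weight (1/3)·1 = 1/3.
If it is in chest 3 (prior 5/12): the guide opened chest 3, so this case is ruled out; weight (5/12)·0 = 0.
The weights sum to 11/24.
So P(the ruby in chest 1 | the guide opened chest 3) = (1/8) / (11/24) = 3/11.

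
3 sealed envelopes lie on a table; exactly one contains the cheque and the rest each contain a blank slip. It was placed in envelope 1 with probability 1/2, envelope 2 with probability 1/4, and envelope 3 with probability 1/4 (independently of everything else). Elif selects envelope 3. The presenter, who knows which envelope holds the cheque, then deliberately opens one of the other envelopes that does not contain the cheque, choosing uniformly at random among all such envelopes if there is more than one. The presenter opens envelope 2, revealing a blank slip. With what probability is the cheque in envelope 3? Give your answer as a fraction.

1/5

Apply Bayes' rule, conditioning on where the cheque actually is.
If it is in envelope 1 (prior 1/2): the presenter has no choice, probability 1; weight (1/2)·1 = 1/2.
If it is in envelope 2 (prior 1/4): the presenter opened envelope 2, so this case is ruled out; weight (1/4)·0 = 0.
If it is in envelope 3 (prior 1/4): the presenter has 2 equally likely choices, so probability 1/2; weight (1/4)·(1/2) = 1/8.
The weights sum to 5/8.
So P(the cheque in envelope 3 | the presenter opened envelope 2) = (1/8) / (5/8) = 1/5.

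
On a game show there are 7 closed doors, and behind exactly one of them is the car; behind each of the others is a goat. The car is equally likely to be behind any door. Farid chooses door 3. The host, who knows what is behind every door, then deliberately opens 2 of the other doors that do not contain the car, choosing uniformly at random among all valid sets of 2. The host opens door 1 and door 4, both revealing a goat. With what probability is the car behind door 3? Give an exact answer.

1/7

Consider each possible location of the car in turn.
If it is behind either of doors 1 and 4 (prior 1/7 each): that door was opened and seen not to hold the prize — ruled out; weight (1/7)·0 = 0 each.
If it is behind any of doors 2, 5, 6, and 7 (prior 1/7 each): the host has 10 equally likely choices, so probability 1/10; weight (1/7)·(1/10) = 1/70 each.
If it is behind door 3 (prior 1/7): the host has 15 equally likely choices, so probability 1/15; weight (1/7)·(1/15) = 1/105.
The weights sum to 1/15.
So P(the car behind door 3 | the host opened door 1 and door 4) = (1/105) / (1/15) = 1/7.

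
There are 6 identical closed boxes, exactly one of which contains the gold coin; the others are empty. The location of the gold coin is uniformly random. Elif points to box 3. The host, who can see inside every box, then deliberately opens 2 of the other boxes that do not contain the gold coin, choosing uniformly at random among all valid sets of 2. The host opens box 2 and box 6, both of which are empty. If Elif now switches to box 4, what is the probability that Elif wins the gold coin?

5/18

Condition on the true location of the gold coin.
If it is in any of boxes 1, 4, and 5 (prior 1/6 each): the host has 6 equally likely choices, so probability 1/6; weight (1/6)·(1/6) = 1/36 each.
If it is in either of boxes 2 and 6 (prior 1/6 each): that box was opened and seen not to hold the prize — ruled out; weight (1/6)·0 = 0 each.
If it is in box 3 (prior 1/6): the host has 10 equally likely choices, so probability 1/10; weight (1/6)·(1/10) = 1/60.
The weights sum to 1/10.
So P(the gold coin in box 4 | the host opened box 2 and box 6) = (1/36) / (1/10) = 5/18.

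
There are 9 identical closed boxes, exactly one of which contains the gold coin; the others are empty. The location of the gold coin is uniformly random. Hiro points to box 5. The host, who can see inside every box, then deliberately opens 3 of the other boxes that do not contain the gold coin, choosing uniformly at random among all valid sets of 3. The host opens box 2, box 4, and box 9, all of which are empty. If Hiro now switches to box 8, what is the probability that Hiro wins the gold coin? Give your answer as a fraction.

Apply Bayes' rule, conditioning on where the gold coin actually is.
If it is in any of boxes 1, 3, 6, 7, and 8 (prior 1/9 each): the host has 35 equally likely choices, so probability 1/35; weight (1/9)·(1/35) = 1/315 each.
If it is in any of boxes 2, 4, and 9 (prior 1/9 each): that box was opened and seen not to hold the prize — ruled out; weight (1/9)·0 = 0 each.
If it is in box 5 (prior 1/9): the host has 56 equally likely choices, so probability 1/56; weight (1/9)·(1/56) = 1/504.
The weights sum to 1/56.
So P(the gold coin in box 8 | the host opened box 2, box 4, and box 9) = (1/315) / (1/56) = 8/45.

8/45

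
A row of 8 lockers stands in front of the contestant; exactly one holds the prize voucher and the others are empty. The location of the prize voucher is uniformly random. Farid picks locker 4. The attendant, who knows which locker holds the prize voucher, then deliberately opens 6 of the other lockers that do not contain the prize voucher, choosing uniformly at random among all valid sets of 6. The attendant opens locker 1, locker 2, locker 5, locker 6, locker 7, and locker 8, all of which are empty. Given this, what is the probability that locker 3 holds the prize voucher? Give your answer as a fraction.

7/8

Consider each possible location of the prize voucher in turn.
If it is in any of lockers 1, 2, 5, 6, 7, and 8 (prior 1/8 each): that locker was opened and seen not to hold the prize — ruled out; weight (1/8)·0 = 0 each.
If it is in locker 3 (prior 1/8): the attendant has no choice, probability 1; weight (1/8)·1 = 1/8.
If it is in locker 4 (prior 1/8): the attendant has 7 equally likely choices, so probability 1/7; weight (1/8)·(1/7) = 1/56.
The weights sum to 1/7.
So P(the prize voucher in locker 3 | the attendant opened locker 1, locker 2, locker 5, locker 6, locker 7, and locker 8) = (1/8) / (1/7) = 7/8.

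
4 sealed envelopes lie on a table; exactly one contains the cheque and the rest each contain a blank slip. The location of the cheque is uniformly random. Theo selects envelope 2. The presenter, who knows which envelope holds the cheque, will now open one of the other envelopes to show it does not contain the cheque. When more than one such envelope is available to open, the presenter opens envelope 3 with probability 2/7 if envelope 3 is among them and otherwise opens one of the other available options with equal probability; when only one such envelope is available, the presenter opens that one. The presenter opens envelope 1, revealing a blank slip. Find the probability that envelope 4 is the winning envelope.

5/11

Apply Bayes' rule, conditioning on where the cheque actually is.
If it is in envelope 1 (prior 1/4): the presenter opened envelope 1, so this case is ruled out; weight (1/4)·0 = 0.
If it is in envelope 2 (prior 1/4): envelope 3 is available but not opened; envelope 1 gets probability (1 − 2/7)/2 = 5/14; weight (1/4)·(5/14) = 5/56.
If it is in envelope 3 (prior 1/4): envelope 3 holds the prize so is unavailable; the presenter chooses uniformly among the 2 others, probability 1/2; weight (1/4)·(1/2) = 1/8.
If it is in envelope 4 (prior 1/4): envelope 3 is available but not opened, probability 5/7; weight (1/4)·(5/7) = 5/28.
The weights sum to 11/28.
So P(the cheque in envelope 4 | the presenter opened envelope 1) = (5/28) / (11/28) = 5/11.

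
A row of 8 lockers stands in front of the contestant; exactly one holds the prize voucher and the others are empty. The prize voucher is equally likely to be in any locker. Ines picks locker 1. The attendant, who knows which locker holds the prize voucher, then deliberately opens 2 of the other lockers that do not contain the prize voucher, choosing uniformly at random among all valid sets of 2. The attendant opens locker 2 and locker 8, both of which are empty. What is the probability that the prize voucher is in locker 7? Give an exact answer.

7/40

Apply Bayes' rule, conditioning on where the prize voucher actually is.
If it is in locker 1 (prior 1/8): the attendant has 21 equally likely choices, so probability 1/21; weight (1/8)·(1/21) = 1/168.
If it is in either of lockers 2 and 8 (prior 1/8 each): that locker was opened and seen not to hold the prize — ruled out; weight (1/8)·0 = 0 each.
If it is in any of lockers 3, 4, 5, 6, and 7 (prior 1/8 each): the attendant has 15 equally likely choices, so probability 1/15; weight (1/8)·(1/15) = 1/120 each.
The weights sum to 1/21.
So P(the prize voucher in locker 7 | the attendant opened locker 2 and locker 8) = (1/120) / (1/21) = 7/40.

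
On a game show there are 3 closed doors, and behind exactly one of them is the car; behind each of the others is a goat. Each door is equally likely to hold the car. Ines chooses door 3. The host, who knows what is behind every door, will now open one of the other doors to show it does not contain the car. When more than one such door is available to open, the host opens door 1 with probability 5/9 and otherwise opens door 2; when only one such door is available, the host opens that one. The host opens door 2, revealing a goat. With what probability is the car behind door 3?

Consider each possible location of the car in turn.
If it is behind door 1 (prior 1/3): only door 2 is available, probability 1; weight (1/3)·1 = 1/3.
If it is behind door 2 (prior 1/3): the host opened door 2, so this case is ruled out; weight (1/3)·0 = 0.
If it is behind door 3 (prior 1/3): door 1 is available but not opened, probability 4/9; weight (1/3)·(4/9) = 4/27.
The weights sum to 13/27.
So P(the car behind door 3 | the host opened door 2) = (4/27) / (13/27) = 4/13.

4/13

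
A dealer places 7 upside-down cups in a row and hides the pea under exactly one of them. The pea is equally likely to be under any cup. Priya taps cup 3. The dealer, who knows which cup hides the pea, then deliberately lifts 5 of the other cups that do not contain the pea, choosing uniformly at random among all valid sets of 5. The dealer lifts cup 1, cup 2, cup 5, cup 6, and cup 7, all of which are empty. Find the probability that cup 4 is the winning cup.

Consider each possible location of the pea in turn.
If it is under any of cups 1, 2, 5, 6, and 7 (prior 1/7 each): that cup was opened and seen not to hold the prize — ruled out; weight (1/7)·0 = 0 each.
If it is under cup 3 (prior 1/7): the dealer has 6 equally likely choices, so probability 1/6; weight (1/7)·(1/6) = 1/42.
If it is under cup 4 (prior 1/7): the dealer has no choice, probability 1; weight (1/7)·1 = 1/7.
The weights sum to 1/6.
So P(the pea under cup 4 | the dealer opened cup 1, cup 2, cup 5, cup 6, and cup 7) = (1/7) / (1/6) = 6/7.

6/7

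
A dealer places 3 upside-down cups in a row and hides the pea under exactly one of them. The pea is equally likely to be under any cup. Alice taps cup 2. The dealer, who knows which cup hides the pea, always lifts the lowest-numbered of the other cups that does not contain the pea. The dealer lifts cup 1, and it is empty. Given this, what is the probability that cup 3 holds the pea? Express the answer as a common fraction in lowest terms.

1/2

Apply Bayes' rule, conditioning on where the pea actually is.
If it is under cup 1 (prior 1/3): the dealer opened cup 1, so this case is ruled out; weight (1/3)·0 = 0.
If it is under either of cups 2 and 3 (prior 1/3 each): cup 1 is the lowest-numbered option available, probability 1; weight (1/3)·1 = 1/3 each.
The weights sum to 2/3.
So P(the pea under cup 3 | the dealer opened cup 1) = (1/3) / (2/3) = 1/2.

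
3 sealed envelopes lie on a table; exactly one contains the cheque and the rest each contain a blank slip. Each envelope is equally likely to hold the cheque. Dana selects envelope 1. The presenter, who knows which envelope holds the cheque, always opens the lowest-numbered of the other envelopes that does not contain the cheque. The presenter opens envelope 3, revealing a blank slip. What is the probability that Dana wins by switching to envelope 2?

Consider each possible location of the cheque in turn.
If it is in envelope 1 (prior 1/3): the presenter would have opened envelope 2 instead, probability 0; weight (1/3)·0 = 0.
If it is in envelope 2 (prior 1/3): envelope 3 is the lowest-numbered option available, probability 1; weight (1/3)·1 = 1/3.
If it is in envelope 3 (prior 1/3): the presenter opened envelope 3, so this case is ruled out; weight (1/3)·0 = 0.
The weights sum to 1/3.
So P(the cheque in envelope 2 | the presenter opened envelope 3) = (1/3) / (1/3) = 1.

1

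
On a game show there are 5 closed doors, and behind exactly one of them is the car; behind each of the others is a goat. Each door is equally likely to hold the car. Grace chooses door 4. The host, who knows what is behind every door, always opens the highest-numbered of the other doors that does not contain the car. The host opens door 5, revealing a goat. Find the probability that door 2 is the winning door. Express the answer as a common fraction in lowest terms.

1/4

Apply Bayes' rule, conditioning on where the car actually is.
If it is behind any of doors 1, 2, 3, and 4 (prior 1/5 each): door 5 is the highest-numbered option available, probability 1; weight (1/5)·1 = 1/5 each.
If it is behind door 5 (prior 1/5): the host opened door 5, so this case is ruled out; weight (1/5)·0 = 0.
The weights sum to 4/5.
So P(the car behind door 2 | the host opened door 5) = (1/5) / (4/5) = 1/4.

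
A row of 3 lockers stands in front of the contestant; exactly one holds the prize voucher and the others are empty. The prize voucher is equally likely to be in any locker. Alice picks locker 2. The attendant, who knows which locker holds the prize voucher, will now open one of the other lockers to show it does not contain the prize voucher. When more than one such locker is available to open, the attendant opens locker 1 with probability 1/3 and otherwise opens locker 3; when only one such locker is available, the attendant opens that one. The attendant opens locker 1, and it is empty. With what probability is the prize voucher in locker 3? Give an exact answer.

Apply Bayes' rule, conditioning on where the prize voucher actually is.
If it is in locker 1 (prior 1/3): the attendant opened locker 1, so this case is ruled out; weight (1/3)·0 = 0.
If it is in locker 2 (prior 1/3): locker 1 is available, opened with probability 1/3; weight (1/3)·(1/3) = 1/9.
If it is in locker 3 (prior 1/3): only locker 1 is available, probability 1; weight (1/3)·1 = 1/3.
The weights sum to 4/9.
So P(the prize voucher in locker 3 | the attendant opened locker 1) = (1/3) / (4/9) = 3/4.

3/4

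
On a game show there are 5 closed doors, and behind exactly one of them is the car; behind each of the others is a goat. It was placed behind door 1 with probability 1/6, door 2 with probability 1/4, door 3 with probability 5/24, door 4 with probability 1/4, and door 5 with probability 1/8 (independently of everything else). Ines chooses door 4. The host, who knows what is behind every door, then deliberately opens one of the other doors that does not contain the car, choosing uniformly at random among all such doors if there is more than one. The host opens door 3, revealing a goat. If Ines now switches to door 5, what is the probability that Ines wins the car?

6/35

Consider each possible location of the car in turn.
If it is behind door 1 (prior 1/6): the host has 3 equally likely choices, so probability 1/3; weight (1/6)·(1/3) = 1/18.
If it is behind door 2 (prior 1/4): the host has 3 equally likely choices, so probability 1/3; weight (1/4)·(1/3) = 1/12.
If it is behind door 3 (prior 5/24): the host opened door 3, so this case is ruled out; weight (5/24)·0 = 0.
If it is behind door 4 (prior 1/4): the host has 4 equally likely choices, so probability 1/4; weight (1/4)·(1/4) = 1/16.
If it is behind door 5 (prior 1/8): the host has 3 equally likely choices, so probability 1/3; weight (1/8)·(1/3) = 1/24.
The weights sum to 35/144.
So P(the car behind door 5 | the host opened door 3) = (1/24) / (35/144) = 6/35.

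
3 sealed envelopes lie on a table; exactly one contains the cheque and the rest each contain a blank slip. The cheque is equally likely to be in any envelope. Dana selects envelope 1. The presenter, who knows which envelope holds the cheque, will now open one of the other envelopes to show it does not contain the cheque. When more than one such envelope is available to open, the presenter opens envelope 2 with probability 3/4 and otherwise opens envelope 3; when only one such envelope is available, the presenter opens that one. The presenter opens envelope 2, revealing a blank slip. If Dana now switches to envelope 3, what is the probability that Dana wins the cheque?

4/7

Consider each possible location of the cheque in turn.
If it is in envelope 1 (prior 1/3): envelope 2 is available, opened with probability 3/4; weight (1/3)·(3/4) = 1/4.
If it is in envelope 2 (prior 1/3): the presenter opened envelope 2, so this case is ruled out; weight (1/3)·0 = 0.
If it is in envelope 3 (prior 1/3): only envelope 2 is available, probability 1; weight (1/3)·1 = 1/3.
The weights sum to 7/12.
So P(the cheque in envelope 3 | the presenter opened envelope 2) = (1/3) / (7/12) = 4/7.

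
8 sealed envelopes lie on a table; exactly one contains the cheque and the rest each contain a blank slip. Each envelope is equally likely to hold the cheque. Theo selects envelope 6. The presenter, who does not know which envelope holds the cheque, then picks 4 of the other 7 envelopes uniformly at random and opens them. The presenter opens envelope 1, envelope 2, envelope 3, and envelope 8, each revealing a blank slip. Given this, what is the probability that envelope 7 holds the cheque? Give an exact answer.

1/4

Condition on the true location of the cheque.
If it is in any of envelopes 1, 2, 3, and 8 (prior 1/8 each): that envelope was opened and seen not to hold the prize — ruled out; weight (1/8)·0 = 0 each.
If it is in any of envelopes 4, 5, 6, and 7 (prior 1/8 each): the presenter picks exactly this set with probability 1/35 regardless, and none is the prize; weight (1/8)·(1/35) = 1/280 each.
The weights sum to 1/70.
So P(the cheque in envelope 7 | the presenter opened envelope 1, envelope 2, envelope 3, and envelope 8) = (1/280) / (1/70) = 1/4.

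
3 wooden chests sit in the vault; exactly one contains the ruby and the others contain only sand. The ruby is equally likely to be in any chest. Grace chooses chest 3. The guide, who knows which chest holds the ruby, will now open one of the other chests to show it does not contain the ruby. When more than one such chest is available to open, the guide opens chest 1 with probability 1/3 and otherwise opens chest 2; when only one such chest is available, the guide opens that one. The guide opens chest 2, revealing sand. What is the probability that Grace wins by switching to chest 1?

3/5

Consider each possible location of the ruby in turn.
If it is in chest 1 (prior 1/3): only chest 2 is available, probability 1; weight (1/3)·1 = 1/3.
If it is in chest 2 (prior 1/3): the guide opened chest 2, so this case is ruled out; weight (1/3)·0 = 0.
If it is in chest 3 (prior 1/3): chest 1 is available but not opened, probability 2/3; weight (1/3)·(2/3) = 2/9.
The weights sum to 5/9.
So P(the ruby in chest 1 | the guide opened chest 2) = (1/3) / (5/9) = 3/5.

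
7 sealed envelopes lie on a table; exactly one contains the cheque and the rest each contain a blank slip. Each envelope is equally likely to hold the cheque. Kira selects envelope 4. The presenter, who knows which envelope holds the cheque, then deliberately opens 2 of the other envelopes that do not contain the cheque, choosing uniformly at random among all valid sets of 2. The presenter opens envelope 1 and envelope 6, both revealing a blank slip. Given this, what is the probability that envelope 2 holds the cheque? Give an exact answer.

3/14

Apply Bayes' rule, conditioning on where the cheque actually is.
If it is in either of envelopes 1 and 6 (prior 1/7 each): that envelope was opened and seen not to hold the prize — ruled out; weight (1/7)·0 = 0 each.
If it is in any of envelopes 2, 3, 5, and 7 (prior 1/7 each): the presenter has 10 equally likely choices, so probability 1/10; weight (1/7)·(1/10) = 1/70 each.
If it is in envelope 4 (prior 1/7): the presenter has 15 equally likely choices, so probability 1/15; weight (1/7)·(1/15) = 1/105.
The weights sum to 1/15.
So P(the cheque in envelope 2 | the presenter opened envelope 1 and envelope 6) = (1/70) / (1/15) = 3/14.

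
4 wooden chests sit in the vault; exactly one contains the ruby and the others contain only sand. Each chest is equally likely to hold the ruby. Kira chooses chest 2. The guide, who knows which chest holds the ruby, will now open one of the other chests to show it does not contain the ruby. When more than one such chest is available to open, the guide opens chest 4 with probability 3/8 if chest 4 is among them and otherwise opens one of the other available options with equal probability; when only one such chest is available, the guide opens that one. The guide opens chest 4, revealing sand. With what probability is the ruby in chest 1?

Consider each possible location of the ruby in turn.
If it is in any of chests 1, 2, and 3 (prior 1/4 each): chest 4 is available, opened with probability 3/8; weight (1/4)·(3/8) = 3/32 each.
If it is in chest 4 (prior 1/4): the guide opened chest 4, so this case is ruled out; weight (1/4)·0 = 0.
The weights sum to 9/32.
So P(the ruby in chest 1 | the guide opened chest 4) = (3/32) / (9/32) = 1/3.

1/3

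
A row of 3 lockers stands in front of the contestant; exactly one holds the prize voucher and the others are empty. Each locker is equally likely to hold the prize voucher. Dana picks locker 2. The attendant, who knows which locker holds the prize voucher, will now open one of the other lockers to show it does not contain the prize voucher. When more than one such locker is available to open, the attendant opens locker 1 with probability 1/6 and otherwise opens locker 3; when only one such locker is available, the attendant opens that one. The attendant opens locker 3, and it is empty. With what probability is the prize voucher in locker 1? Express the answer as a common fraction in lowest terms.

6/11

Consider each possible location of the prize voucher in turn.
If it is in locker 1 (prior 1/3): only locker 3 is available, probability 1; weight (1/3)·1 = 1/3.
If it is in locker 2 (prior 1/3): locker 1 is available but not opened, probability 5/6; weight (1/3)·(5/6) = 5/18.
If it is in locker 3 (prior 1/3): the attendant opened locker 3, so this case is ruled out; weight (1/3)·0 = 0.
The weights sum to 11/18.
So P(the prize voucher in locker 1 | the attendant opened locker 3) = (1/3) / (11/18) = 6/11.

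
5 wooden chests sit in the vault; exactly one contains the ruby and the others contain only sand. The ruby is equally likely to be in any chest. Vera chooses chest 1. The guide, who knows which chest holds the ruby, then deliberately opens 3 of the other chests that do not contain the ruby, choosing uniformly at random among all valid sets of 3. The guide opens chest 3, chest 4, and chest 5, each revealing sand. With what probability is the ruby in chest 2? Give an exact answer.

4/5

Apply Bayes' rule, conditioning on where the ruby actually is.
If it is in chest 1 (prior 1/5): the guide has 4 equally likely choices, so probability 1/4; weight (1/5)·(1/4) = 1/20.
If it is in chest 2 (prior 1/5): the guide has no choice, probability 1; weight (1/5)·1 = 1/5.
If it is in any of chests 3, 4, and 5 (prior 1/5 each): that chest was opened and seen not to hold the prize — ruled out; weight (1/5)·0 = 0 each.
The weights sum to 1/4.
So P(the ruby in chest 2 | the guide opened chest 3, chest 4, and chest 5) = (1/5) / (1/4) = 4/5.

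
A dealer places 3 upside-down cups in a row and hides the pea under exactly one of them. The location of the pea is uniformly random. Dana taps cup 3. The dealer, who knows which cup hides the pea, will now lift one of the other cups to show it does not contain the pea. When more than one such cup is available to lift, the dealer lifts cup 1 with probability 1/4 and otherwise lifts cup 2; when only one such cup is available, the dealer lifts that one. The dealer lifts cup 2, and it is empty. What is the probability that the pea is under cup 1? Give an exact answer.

Apply Bayes' rule, conditioning on where the pea actually is.
If it is under cup 1 (prior 1/3): only cup 2 is available, probability 1; weight (1/3)·1 = 1/3.
If it is under cup 2 (prior 1/3): the dealer opened cup 2, so this case is ruled out; weight (1/3)·0 = 0.
If it is under cup 3 (prior 1/3): cup 1 is available but not opened, probability 3/4; weight (1/3)·(3/4) = 1/4.
The weights sum to 7/12.
So P(the pea under cup 1 | the dealer opened cup 2) = (1/3) / (7/12) = 4/7.

4/7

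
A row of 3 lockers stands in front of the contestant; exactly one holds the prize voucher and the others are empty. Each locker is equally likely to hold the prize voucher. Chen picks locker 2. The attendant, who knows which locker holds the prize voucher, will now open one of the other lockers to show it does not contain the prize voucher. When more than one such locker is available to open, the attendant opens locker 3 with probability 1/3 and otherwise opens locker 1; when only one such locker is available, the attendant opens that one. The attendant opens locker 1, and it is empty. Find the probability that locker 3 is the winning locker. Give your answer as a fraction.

Consider each possible location of the prize voucher in turn.
If it is in locker 1 (prior 1/3): the attendant opened locker 1, so this case is ruled out; weight (1/3)·0 = 0.
If it is in locker 2 (prior 1/3): locker 3 is available but not opened, probability 2/3; weight (1/3)·(2/3) = 2/9.
If it is in locker 3 (prior 1/3): only locker 1 is available, probability 1; weight (1/3)·1 = 1/3.
The weights sum to 5/9.
So P(the prize voucher in locker 3 | the attendant opened locker 1) = (1/3) / (5/9) = 3/5.

3/5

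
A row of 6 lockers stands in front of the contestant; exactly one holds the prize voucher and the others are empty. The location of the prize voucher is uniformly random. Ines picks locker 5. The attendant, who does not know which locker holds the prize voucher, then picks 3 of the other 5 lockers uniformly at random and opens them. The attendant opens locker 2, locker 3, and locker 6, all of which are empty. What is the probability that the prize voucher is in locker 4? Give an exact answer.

Because the attendant chose which lockers to open without knowing where the prize voucher is, the choice is independent of the prize location. Learning that none of the 3 opened lockers holds the prize voucher simply rules out those 3 locations and leaves the remaining 3 lockers still equally likely by symmetry.
So P(the prize voucher in locker 4) = 1/3.

1/3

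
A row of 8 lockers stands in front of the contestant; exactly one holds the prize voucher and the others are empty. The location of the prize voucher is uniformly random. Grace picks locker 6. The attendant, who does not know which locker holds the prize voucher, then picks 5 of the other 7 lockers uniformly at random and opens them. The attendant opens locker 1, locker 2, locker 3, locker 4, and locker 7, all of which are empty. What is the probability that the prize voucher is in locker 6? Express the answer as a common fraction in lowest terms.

Consider each possible location of the prize voucher in turn.
If it is in any of lockers 1, 2, 3, 4, and 7 (prior 1/8 each): that locker was opened and seen not to hold the prize — ruled out; weight (1/8)·0 = 0 each.
If it is in any of lockers 5, 6, and 8 (prior 1/8 each): the attendant picks exactly this set with probability 1/21 regardless, and none is the prize; weight (1/8)·(1/21) = 1/168 each.
The weights sum to 1/56.
So P(the prize voucher in locker 6 | the attendant opened locker 1, locker 2, locker 3, locker 4, and locker 7) = (1/168) / (1/56) = 1/3.

1/3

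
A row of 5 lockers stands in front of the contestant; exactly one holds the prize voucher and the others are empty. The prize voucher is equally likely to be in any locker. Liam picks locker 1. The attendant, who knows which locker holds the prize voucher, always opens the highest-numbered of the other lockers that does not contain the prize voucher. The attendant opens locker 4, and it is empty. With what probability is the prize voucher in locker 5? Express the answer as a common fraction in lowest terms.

1

Condition on the true location of the prize voucher.
If it is in any of lockers 1, 2, and 3 (prior 1/5 each): the attendant would have opened locker 5 instead, probability 0; weight (1/5)·0 = 0 each.
If it is in locker 4 (prior 1/5): the attendant opened locker 4, so this case is ruled out; weight (1/5)·0 = 0.
If it is in locker 5 (prior 1/5): locker 4 is the highest-numbered option available, probability 1; weight (1/5)·1 = 1/5.
The weights sum to 1/5.
So P(the prize voucher in locker 5 | the attendant opened locker 4) = (1/5) / (1/5) = 1.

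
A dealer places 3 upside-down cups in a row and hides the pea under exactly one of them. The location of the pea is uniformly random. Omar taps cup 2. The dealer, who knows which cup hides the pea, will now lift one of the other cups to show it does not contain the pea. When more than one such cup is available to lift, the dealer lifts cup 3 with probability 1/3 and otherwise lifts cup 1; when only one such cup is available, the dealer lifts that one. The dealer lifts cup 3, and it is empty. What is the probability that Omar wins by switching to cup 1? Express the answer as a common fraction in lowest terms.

Apply Bayes' rule, conditioning on where the pea actually is.
If it is under cup 1 (prior 1/3): only cup 3 is available, probability 1; weight (1/3)·1 = 1/3.
If it is under cup 2 (prior 1/3): cup 3 is available, opened with probability 1/3; weight (1/3)·(1/3) = 1/9.
If it is under cup 3 (prior 1/3): the dealer opened cup 3, so this case is ruled out; weight (1/3)·0 = 0.
The weights sum to 4/9.
So P(the pea under cup 1 | the dealer opened cup 3) = (1/3) / (4/9) = 3/4.

3/4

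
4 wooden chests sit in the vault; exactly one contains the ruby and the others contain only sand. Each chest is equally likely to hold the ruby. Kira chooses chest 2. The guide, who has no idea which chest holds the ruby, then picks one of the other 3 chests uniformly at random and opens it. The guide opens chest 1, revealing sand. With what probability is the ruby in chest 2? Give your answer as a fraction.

1/3

Because the guide chose which chest to open without knowing where the ruby is, the choice is independent of the prize location. Learning that chest 1 does not hold the ruby simply rules out that one location and leaves the remaining 3 chests still equally likely by symmetry.
So P(the ruby in chest 2) = 1/3.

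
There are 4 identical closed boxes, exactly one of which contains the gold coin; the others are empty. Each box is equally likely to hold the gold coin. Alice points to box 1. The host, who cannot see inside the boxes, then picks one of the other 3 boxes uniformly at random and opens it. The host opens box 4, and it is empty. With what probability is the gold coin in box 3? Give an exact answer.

Apply Bayes' rule, conditioning on where the gold coin actually is.
If it is in any of boxes 1, 2, and 3 (prior 1/4 each): the host picks box 4 with probability 1/3 regardless, and it is not the prize; weight (1/4)·(1/3) = 1/12 each.
If it is in box 4 (prior 1/4): the host opened box 4, so this case is ruled out; weight (1/4)·0 = 0.
The weights sum to 1/4.
So P(the gold coin in box 3 | the host opened box 4) = (1/12) / (1/4) = 1/3.

1/3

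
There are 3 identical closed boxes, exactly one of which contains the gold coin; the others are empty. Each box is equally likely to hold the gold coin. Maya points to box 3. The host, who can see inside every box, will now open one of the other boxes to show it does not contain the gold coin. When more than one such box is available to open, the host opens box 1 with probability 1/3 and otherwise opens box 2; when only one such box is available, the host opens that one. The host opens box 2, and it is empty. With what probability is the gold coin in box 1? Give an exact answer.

Consider each possible location of the gold coin in turn.
If it is in box 1 (prior 1/3): only box 2 is available, probability 1; weight (1/3)·1 = 1/3.
If it is in box 2 (prior 1/3): the host opened box 2, so this case is ruled out; weight (1/3)·0 = 0.
If it is in box 3 (prior 1/3): box 1 is available but not opened, probability 2/3; weight (1/3)·(2/3) = 2/9.
The weights sum to 5/9.
So P(the gold coin in box 1 | the host opened box 2) = (1/3) / (5/9) = 3/5.

3/5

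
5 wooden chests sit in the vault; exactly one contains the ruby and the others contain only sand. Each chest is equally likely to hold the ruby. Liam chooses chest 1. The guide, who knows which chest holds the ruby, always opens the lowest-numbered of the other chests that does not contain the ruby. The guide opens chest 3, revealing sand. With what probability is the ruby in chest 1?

Apply Bayes' rule, conditioning on where the ruby actually is.
If it is in any of chests 1, 4, and 5 (prior 1/5 each): the guide would have opened chest 2 instead, probability 0; weight (1/5)·0 = 0 each.
If it is in chest 2 (prior 1/5): chest 3 is the lowest-numbered option available, probability 1; weight (1/5)·1 = 1/5.
If it is in chest 3 (prior 1/5): the guide opened chest 3, so this case is ruled out; weight (1/5)·0 = 0.
The weights sum to 1/5.
So P(the ruby in chest 1 | the guide opened chest 3) = 0 / (1/5) = 0.

0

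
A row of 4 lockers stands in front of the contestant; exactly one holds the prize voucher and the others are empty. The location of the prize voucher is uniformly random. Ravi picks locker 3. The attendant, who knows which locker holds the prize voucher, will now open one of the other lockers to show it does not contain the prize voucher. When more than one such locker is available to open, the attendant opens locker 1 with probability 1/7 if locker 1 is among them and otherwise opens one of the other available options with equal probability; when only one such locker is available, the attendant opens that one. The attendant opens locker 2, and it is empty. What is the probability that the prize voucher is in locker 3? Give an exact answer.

Condition on the true location of the prize voucher.
If it is in locker 1 (prior 1/4): locker 1 holds the prize so is unavailable; the attendant chooses uniformly among the 2 others, probability 1/2; weight (1/4)·(1/2) = 1/8.
If it is in locker 2 (prior 1/4): the attendant opened locker 2, so this case is ruled out; weight (1/4)·0 = 0.
If it is in locker 3 (prior 1/4): locker 1 is available but not opened; locker 2 gets probability (1 − 1/7)/2 = 3/7; weight (1/4)·(3/7) = 3/28.
If it is in locker 4 (prior 1/4): locker 1 is available but not opened, probability 6/7; weight (1/4)·(6/7) = 3/14.
The weights sum to 25/56.
So P(the prize voucher in locker 3 | the attendant opened locker 2) = (3/28) / (25/56) = 6/25.

6/25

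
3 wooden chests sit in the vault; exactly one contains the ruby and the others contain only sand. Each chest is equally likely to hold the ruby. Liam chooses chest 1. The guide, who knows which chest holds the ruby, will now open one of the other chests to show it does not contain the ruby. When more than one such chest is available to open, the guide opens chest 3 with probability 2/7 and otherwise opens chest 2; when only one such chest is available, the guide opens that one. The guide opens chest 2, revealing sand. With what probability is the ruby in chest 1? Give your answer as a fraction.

Apply Bayes' rule, conditioning on where the ruby actually is.
If it is in chest 1 (prior 1/3): chest 3 is available but not opened, probability 5/7; weight (1/3)·(5/7) = 5/21.
If it is in chest 2 (prior 1/3): the guide opened chest 2, so this case is ruled out; weight (1/3)·0 = 0.
If it is in chest 3 (prior 1/3): only chest 2 is available, probability 1; weight (1/3)·1 = 1/3.
The weights sum to 4/7.
So P(the ruby in chest 1 | the guide opened chest 2) = (5/21) / (4/7) = 5/12.

5/12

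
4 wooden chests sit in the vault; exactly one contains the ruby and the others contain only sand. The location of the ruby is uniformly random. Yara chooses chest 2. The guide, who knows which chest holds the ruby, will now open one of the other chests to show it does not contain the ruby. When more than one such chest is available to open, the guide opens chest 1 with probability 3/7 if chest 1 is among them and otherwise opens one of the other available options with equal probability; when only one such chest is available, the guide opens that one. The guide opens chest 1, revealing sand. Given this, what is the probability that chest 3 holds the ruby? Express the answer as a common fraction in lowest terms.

Condition on the true location of the ruby.
If it is in chest 1 (prior 1/4): the guide opened chest 1, so this case is ruled out; weight (1/4)·0 = 0.
If it is in any of chests 2, 3, and 4 (prior 1/4 each): chest 1 is available, opened with probability 3/7; weight (1/4)·(3/7) = 3/28 each.
The weights sum to 9/28.
So P(the ruby in chest 3 | the guide opened chest 1) = (3/28) / (9/28) = 1/3.

1/3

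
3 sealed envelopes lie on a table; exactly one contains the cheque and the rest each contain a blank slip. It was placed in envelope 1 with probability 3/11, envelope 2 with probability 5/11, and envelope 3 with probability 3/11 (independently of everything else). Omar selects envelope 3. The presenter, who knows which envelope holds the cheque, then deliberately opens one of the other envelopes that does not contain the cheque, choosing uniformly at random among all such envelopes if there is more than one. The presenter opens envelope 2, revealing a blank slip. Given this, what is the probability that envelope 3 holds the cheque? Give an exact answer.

1/3

Apply Bayes' rule, conditioning on where the cheque actually is.
If it is in envelope 1 (prior 3/11): the presenter has no choice, probability 1; weight (3/11)·1 = 3/11.
If it is in envelope 2 (prior 5/11): the presenter opened envelope 2, so this case is ruled out; weight (5/11)·0 = 0.
If it is in envelope 3 (prior 3/11): the presenter has 2 equally likely choices, so probability 1/2; weight (3/11)·(1/2) = 3/22.
The weights sum to 9/22.
So P(the cheque in envelope 3 | the presenter opened envelope 2) = (3/22) / (9/22) = 1/3.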